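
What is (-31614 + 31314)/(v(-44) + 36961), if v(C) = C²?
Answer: -300/38897 ≈ -0.0077127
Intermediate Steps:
(-31614 + 31314)/(v(-44) + 36961) = (-31614 + 31314)/((-44)² + 36961) = -300/(1936 + 36961) = -300/38897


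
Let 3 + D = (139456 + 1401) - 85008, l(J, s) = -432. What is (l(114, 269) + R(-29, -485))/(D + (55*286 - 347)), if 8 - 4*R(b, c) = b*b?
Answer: -2561/284916 ≈ -0.0089886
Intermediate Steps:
R(b, c) = 2 - b²/4 (R(b, c) = 2 - b*b/4 = 2 - b²/4)
D = 55846 (D = -3 + ((139456 + 1401) - 85008) = -3 + (140857 - 85008) = -3 + 55849 = 55846)
(l(114, 269) + R(-29, -485))/(D + (55*286 - 347)) = (-432 + (2 - ¼*(-29)²))/(55846 + (55*286 - 347)) = (-432 + (2 - ¼*841))/(55846 + (15730 - 347)) = (-432 + (2 - 841/4))/(55846 + 15383) = (-432 - 833/4)/71229 = -2561/4*1/71229 = -2561/284916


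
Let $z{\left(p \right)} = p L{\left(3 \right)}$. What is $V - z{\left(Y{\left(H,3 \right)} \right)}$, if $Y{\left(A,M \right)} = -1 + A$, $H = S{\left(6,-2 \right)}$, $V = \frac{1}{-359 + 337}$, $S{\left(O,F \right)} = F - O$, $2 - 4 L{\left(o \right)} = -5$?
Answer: $\frac{691}{44} \approx 15.705$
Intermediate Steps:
$L{\left(o \right)} = \frac{7}{4}$ ($L{\left(o \right)} = \frac{1}{2} - - \frac{5}{4} = \frac{1}{2} + \frac{5}{4} = \frac{7}{4}$)
$V = - \frac{1}{22}$ ($V = \frac{1}{-22} = - \frac{1}{22} \approx -0.045455$)
$H = -8$ ($H = -2 - 6 = -8$)
$z{\left(p \right)} = \frac{7 p}{4}$ ($z{\left(p \right)} = p \frac{7}{4} = \frac{7 p}{4}$)
$V - z{\left(Y{\left(H,3 \right)} \right)} = - \frac{1}{22} - \frac{7 \left(-1 - 8\right)}{4} = - \frac{1}{22} - \frac{7}{4} \left(-9\right) = - \frac{1}{22} - - \frac{63}{4} = - \frac{1}{22} + \frac{63}{4} = \frac{691}{44}$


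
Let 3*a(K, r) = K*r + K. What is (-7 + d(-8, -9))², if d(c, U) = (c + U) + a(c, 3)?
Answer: 10816/9 ≈ 1201.8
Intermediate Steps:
a(K, r) = K/3 + K*r/3 (a(K, r) = (K*r + K)/3 = (K + K*r)/3 = K/3 + K*r/3)
d(c, U) = U + 7*c/3 (d(c, U) = (c + U) + c*(1 + 3)/3 = (U + c) + (⅓)*c*4 = (U + c) + 4*c/3 = U + 7*c/3)
(-7 + d(-8, -9))² = (-7 + (-9 + (7/3)*(-8)))² = (-7 + (-9 - 56/3))² = (-7 - 83/3)² = (-104/3)² = 10816/9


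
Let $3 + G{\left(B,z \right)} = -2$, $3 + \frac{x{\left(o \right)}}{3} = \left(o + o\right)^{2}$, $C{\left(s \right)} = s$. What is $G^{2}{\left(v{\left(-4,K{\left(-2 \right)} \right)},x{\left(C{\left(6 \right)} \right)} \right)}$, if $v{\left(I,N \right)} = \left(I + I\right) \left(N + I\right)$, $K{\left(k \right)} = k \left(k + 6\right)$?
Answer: $25$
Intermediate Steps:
$K{\left(k \right)} = k \left(6 + k\right)$
$v{\left(I,N \right)} = 2 I \left(I + N\right)$
$x{\left(o \right)} = -9 + 12 o^{2}$ ($x{\left(o \right)} = -9 + 3 \left(o + o\right)^{2} = -9 + 3 \left(2 o\right)^{2} = -9 + 3 \cdot 4 o^{2} = -9 + 12 o^{2}$)
$G{\left(B,z \right)} = -5$ ($G{\left(B,z \right)} = -3 - 2 = -5$)
$G^{2}{\left(v{\left(-4,K{\left(-2 \right)} \right)},x{\left(C{\left(6 \right)} \right)} \right)} = \left(-5\right)^{2} = 25$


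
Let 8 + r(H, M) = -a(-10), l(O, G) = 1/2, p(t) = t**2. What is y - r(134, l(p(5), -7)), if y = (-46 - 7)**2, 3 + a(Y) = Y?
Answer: 2804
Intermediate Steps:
a(Y) = -3 + Y
l(O, G) = 1/2
r(H, M) = 5 (r(H, M) = -8 - (-3 - 10) = -8 - 1*(-13) = -8 + 13 = 5)
y = 2809 (y = (-53)**2 = 2809)
y - r(134, l(p(5), -7)) = 2809 - 1*5 = 2809 - 5 = 2804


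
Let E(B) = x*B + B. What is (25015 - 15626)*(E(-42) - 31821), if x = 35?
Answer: -312963537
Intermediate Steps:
E(B) = 36*B (E(B) = 35*B + B = 36*B)
(25015 - 15626)*(E(-42) - 31821) = (25015 - 15626)*(36*(-42) - 31821) = 9389*(-1512 - 31821) = 9389*(-33333) = -312963537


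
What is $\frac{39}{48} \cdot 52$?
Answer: $\frac{169}{4} \approx 42.25$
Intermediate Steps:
$\frac{39}{48} \cdot 52 = 39 \cdot \frac{1}{48} \cdot 52 = \frac{13}{16} \cdot 52 = \frac{169}{4}$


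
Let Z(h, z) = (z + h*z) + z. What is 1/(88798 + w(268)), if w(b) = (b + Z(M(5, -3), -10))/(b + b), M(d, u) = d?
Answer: 268/23797963 ≈ 1.1261e-5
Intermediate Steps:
Z(h, z) = 2*z + h*z
w(b) = (-70 + b)/(2*b) (w(b) = (b - 10*(2 + 5))/(b + b) = (b - 10*7)/((2*b)) = (b - 70)*(1/(2*b)) = (-70 + b)*(1/(2*b)) = (-70 + b)/(2*b))
1/(88798 + w(268)) = 1/(88798 + (1/2)*(-70 + 268)/268) = 1/(88798 + (1/2)*(1/268)*198) = 1/(88798 + 99/268) = 1/(23797963/268) = 268/23797963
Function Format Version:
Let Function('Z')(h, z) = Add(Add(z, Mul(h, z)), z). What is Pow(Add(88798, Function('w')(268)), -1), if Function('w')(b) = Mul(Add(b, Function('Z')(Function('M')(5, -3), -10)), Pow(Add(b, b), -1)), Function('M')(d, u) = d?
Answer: Rational(268, 23797963) ≈ 1.1261e-5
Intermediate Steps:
Function('Z')(h, z) = Add(Mul(2, z), Mul(h, z))
Function('w')(b) = Mul(Rational(1, 2), Pow(b, -1), Add(-70, b)) (Function('w')(b) = Mul(Add(b, Mul(-10, Add(2, 5))), Pow(Add(b, b), -1)) = Mul(Add(b, Mul(-10, 7)), Pow(Mul(2, b), -1)) = Mul(Add(b, -70), Mul(Rational(1, 2), Pow(b, -1))) = Mul(Add(-70, b), Mul(Rational(1, 2), Pow(b, -1))) = Mul(Rational(1, 2), Pow(b, -1), Add(-70, b)))
Pow(Add(88798, Function('w')(268)), -1) = Pow(Add(88798, Mul(Rational(1, 2), Pow(268, -1), Add(-70, 268))), -1) = Pow(Add(88798, Mul(Rational(1, 2), Rational(1, 268), 198)), -1) = Pow(Add(88798, Rational(99, 268)), -1) = Pow(Rational(23797963, 268), -1) = Rational(268, 23797963)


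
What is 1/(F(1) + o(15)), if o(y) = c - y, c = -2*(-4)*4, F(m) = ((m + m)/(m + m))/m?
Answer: 1/18 ≈ 0.055556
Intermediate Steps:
F(m) = 1/m (F(m) = ((2*m)/((2*m)))/m = ((2*m)*(1/(2*m)))/m = 1/m)
c = 32 (c = 8*4 = 32)
o(y) = 32 - y
1/(F(1) + o(15)) = 1/(1/1 + (32 - 1*15)) = 1/(1 + (32 - 15)) = 1/(1 + 17) = 1/18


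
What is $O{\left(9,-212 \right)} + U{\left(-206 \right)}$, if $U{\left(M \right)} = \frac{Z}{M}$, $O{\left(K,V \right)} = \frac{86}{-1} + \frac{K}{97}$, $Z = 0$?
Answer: $- \frac{8333}{97} \approx -85.907$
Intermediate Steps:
$O{\left(K,V \right)} = -86 + \frac{K}{97}$ ($O{\left(K,V \right)} = 86 \left(-1\right) + K \frac{1}{97} = -86 + \frac{K}{97}$)
$U{\left(M \right)} = 0$ ($U{\left(M \right)} = \frac{0}{M} = 0$)
$O{\left(9,-212 \right)} + U{\left(-206 \right)} = \left(-86 + \frac{1}{97} \cdot 9\right) + 0 = \left(-86 + \frac{9}{97}\right) + 0 = - \frac{8333}{97} + 0 = - \frac{8333}{97}$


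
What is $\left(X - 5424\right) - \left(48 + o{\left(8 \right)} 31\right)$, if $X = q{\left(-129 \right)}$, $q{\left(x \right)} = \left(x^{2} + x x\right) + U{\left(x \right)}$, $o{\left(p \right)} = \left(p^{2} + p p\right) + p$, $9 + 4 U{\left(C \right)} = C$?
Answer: $\frac{47119}{2} \approx 23560.0$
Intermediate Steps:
$U{\left(C \right)} = - \frac{9}{4} + \frac{C}{4}$
$o{\left(p \right)} = p + 2 p^{2}$ ($o{\left(p \right)} = \left(p^{2} + p^{2}\right) + p = 2 p^{2} + p = p + 2 p^{2}$)
$q{\left(x \right)} = - \frac{9}{4} + 2 x^{2} + \frac{x}{4}$ ($q{\left(x \right)} = \left(x^{2} + x x\right) + \left(- \frac{9}{4} + \frac{x}{4}\right) = \left(x^{2} + x^{2}\right) + \left(- \frac{9}{4} + \frac{x}{4}\right) = 2 x^{2} + \left(- \frac{9}{4} + \frac{x}{4}\right) = - \frac{9}{4} + 2 x^{2} + \frac{x}{4}$)
$X = \frac{66495}{2}$ ($X = - \frac{9}{4} + 2 \left(-129\right)^{2} + \frac{1}{4} \left(-129\right) = - \frac{9}{4} + 2 \cdot 16641 - \frac{129}{4} = - \frac{9}{4} + 33282 - \frac{129}{4} = \frac{66495}{2} \approx 33248.0$)
$\left(X - 5424\right) - \left(48 + o{\left(8 \right)} 31\right) = \left(\frac{66495}{2} - 5424\right) - \left(48 + 8 \left(1 + 2 \cdot 8\right) 31\right) = \frac{55647}{2} - \left(48 + 8 \left(1 + 16\right) 31\right) = \frac{55647}{2} - \left(48 + 8 \cdot 17 \cdot 31\right) = \frac{55647}{2} - \left(48 + 136 \cdot 31\right) = \frac{55647}{2} - \left(48 + 4216\right) = \frac{55647}{2} - 4264 = \frac{47119}{2}$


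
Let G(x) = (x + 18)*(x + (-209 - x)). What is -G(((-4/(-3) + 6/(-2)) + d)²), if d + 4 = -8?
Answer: 385187/9 ≈ 42799.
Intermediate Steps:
d = -12 (d = -4 - 8 = -12)
G(x) = -3762 - 209*x (G(x) = (18 + x)*(-209) = -3762 - 209*x)
-G(((-4/(-3) + 6/(-2)) + d)²) = -(-3762 - 209*((-4/(-3) + 6/(-2)) - 12)²) = -(-3762 - 209*((-4*(-⅓) + 6*(-½)) - 12)²) = -(-3762 - 209*((4/3 - 3) - 12)²) = -(-3762 - 209*(-5/3 - 12)²) = -(-3762 - 209*(-41/3)²) = -(-3762 - 209*1681/9) = -(-3762 - 351329/9) = -1*(-385187/9) = 385187/9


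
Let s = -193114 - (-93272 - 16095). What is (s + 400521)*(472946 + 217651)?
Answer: 218763174078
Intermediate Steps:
s = -83747 (s = -193114 - 1*(-109367) = -193114 + 109367 = -83747)
(s + 400521)*(472946 + 217651) = (-83747 + 400521)*(472946 + 217651) = 316774*690597 = 218763174078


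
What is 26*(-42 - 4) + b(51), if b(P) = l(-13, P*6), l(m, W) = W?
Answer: -890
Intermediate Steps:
b(P) = 6*P (b(P) = P*6 = 6*P)
26*(-42 - 4) + b(51) = 26*(-42 - 4) + 6*51 = 26*(-46) + 306 = -1196 + 306 = -890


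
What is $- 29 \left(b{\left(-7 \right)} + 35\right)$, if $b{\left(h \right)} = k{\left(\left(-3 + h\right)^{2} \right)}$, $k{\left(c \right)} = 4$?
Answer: $-1131$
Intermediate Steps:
$b{\left(h \right)} = 4$
$- 29 \left(b{\left(-7 \right)} + 35\right) = - 29 \left(4 + 35\right) = \left(-29\right) 39 = -1131$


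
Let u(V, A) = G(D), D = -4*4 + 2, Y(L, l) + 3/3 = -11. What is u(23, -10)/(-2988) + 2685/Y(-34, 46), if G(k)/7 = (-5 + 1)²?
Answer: -668677/2988 ≈ -223.79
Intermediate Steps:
Y(L, l) = -12 (Y(L, l) = -1 - 11 = -12)
D = -14 (D = -16 + 2 = -14)
G(k) = 112 (G(k) = 7*(-5 + 1)² = 7*(-4)² = 7*16 = 112)
u(V, A) = 112
u(23, -10)/(-2988) + 2685/Y(-34, 46) = 112/(-2988) + 2685/(-12) = 112*(-1/2988) + 2685*(-1/12) = -28/747 - 895/4 = -668677/2988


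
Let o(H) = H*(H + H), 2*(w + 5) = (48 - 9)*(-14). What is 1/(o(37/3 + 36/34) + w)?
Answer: 2601/209900 ≈ 0.012392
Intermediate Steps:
w = -278 (w = -5 + ((48 - 9)*(-14))/2 = -5 + (39*(-14))/2 = -5 + (½)*(-546) = -5 - 273 = -278)
o(H) = 2*H² (o(H) = H*(2*H) = 2*H²)
1/(o(37/3 + 36/34) + w) = 1/(2*(37/3 + 36/34)² - 278) = 1/(2*(37*(⅓) + 36*(1/34))² - 278) = 1/(2*(37/3 + 18/17)² - 278) = 1/(2*(683/51)² - 278) = 1/(2*(466489/2601) - 278) = 1/(932978/2601 - 278) = 1/(209900/2601) = 2601/209900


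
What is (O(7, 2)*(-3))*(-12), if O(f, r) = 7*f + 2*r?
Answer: 1908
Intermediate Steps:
O(f, r) = 2*r + 7*f
(O(7, 2)*(-3))*(-12) = ((2*2 + 7*7)*(-3))*(-12) = ((4 + 49)*(-3))*(-12) = (53*(-3))*(-12) = -159*(-12) = 1908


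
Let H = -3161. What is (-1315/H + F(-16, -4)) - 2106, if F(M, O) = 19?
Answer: -6595692/3161 ≈ -2086.6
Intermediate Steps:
(-1315/H + F(-16, -4)) - 2106 = (-1315/(-3161) + 19) - 2106 = (-1315*(-1/3161) + 19) - 2106 = (1315/3161 + 19) - 2106 = 61374/3161 - 2106 = -6595692/3161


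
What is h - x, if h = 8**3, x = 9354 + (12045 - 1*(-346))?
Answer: -21233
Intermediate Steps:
x = 21745 (x = 9354 + (12045 + 346) = 9354 + 12391 = 21745)
h = 512
h - x = 512 - 1*21745 = 512 - 21745 = -21233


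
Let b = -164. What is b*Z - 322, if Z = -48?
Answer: 7550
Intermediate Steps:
b*Z - 322 = -164*(-48) - 322 = 7872 - 322 = 7550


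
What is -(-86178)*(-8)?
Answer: -689424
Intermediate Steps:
-(-86178)*(-8) = -1626*424 = -689424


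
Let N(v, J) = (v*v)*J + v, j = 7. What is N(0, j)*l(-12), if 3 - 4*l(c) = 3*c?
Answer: 0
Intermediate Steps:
l(c) = ¾ - 3*c/4
N(v, J) = v + J*v² (N(v, J) = v²*J + v = J*v² + v = v + J*v²)
N(0, j)*l(-12) = (0*(1 + 7*0))*(¾ - ¾*(-12)) = (0*(1 + 0))*(¾ + 9) = (0*1)*(39/4) = 0*(39/4) = 0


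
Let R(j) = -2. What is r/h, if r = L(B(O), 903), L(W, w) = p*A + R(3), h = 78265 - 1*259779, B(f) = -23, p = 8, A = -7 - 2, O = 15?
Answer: 37/90757 ≈ 0.00040768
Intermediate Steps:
A = -9
h = -181514 (h = 78265 - 259779 = -181514)
L(W, w) = -74 (L(W, w) = 8*(-9) - 2 = -72 - 2 = -74)
r = -74
r/h = -74/(-181514) = -74*(-1/181514) = 37/90757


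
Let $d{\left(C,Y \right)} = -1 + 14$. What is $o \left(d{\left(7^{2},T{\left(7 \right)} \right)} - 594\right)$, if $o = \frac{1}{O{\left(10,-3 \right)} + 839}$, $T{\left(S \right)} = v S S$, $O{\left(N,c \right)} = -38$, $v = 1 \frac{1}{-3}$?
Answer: $- \frac{581}{801} \approx -0.72534$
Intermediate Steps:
$v = - \frac{1}{3}$ ($v = 1 \left(- \frac{1}{3}\right) = - \frac{1}{3} \approx -0.33333$)
$T{\left(S \right)} = - \frac{S^{2}}{3}$ ($T{\left(S \right)} = - \frac{S}{3} S = - \frac{S^{2}}{3}$)
$o = \frac{1}{801}$ ($o = \frac{1}{-38 + 839} = \frac{1}{801} \approx 0.0012484$)
$d{\left(C,Y \right)} = 13$
$o \left(d{\left(7^{2},T{\left(7 \right)} \right)} - 594\right) = \frac{13 - 594}{801} = \frac{1}{801} \left(-581\right) = - \frac{581}{801}$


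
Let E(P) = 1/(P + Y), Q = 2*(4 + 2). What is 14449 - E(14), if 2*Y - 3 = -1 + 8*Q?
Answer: 910286/63 ≈ 14449.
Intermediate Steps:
Q = 12 (Q = 2*6 = 12)
Y = 49 (Y = 3/2 + (-1 + 8*12)/2 = 3/2 + (-1 + 96)/2 = 3/2 + (½)*95 = 3/2 + 95/2 = 49)
E(P) = 1/(49 + P) (E(P) = 1/(P + 49) = 1/(49 + P))
14449 - E(14) = 14449 - 1/(49 + 14) = 14449 - 1/63 = 910286/63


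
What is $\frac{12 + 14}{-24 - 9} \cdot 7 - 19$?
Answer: $- \frac{809}{33} \approx -24.515$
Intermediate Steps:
$\frac{12 + 14}{-24 - 9} \cdot 7 - 19 = \frac{26}{-33} \cdot 7 - 19 = 26 \left(- \frac{1}{33}\right) 7 - 19 = \left(- \frac{26}{33}\right) 7 - 19 = - \frac{182}{33} - 19 = - \frac{809}{33}$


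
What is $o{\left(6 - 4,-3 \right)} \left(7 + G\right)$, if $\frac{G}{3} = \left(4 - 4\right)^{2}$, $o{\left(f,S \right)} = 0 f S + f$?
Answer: $14$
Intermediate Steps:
$o{\left(f,S \right)} = f$ ($o{\left(f,S \right)} = 0 S + f = 0 + f = f$)
$G = 0$ ($G = 3 \left(4 - 4\right)^{2} = 3 \cdot 0^{2} = 3 \cdot 0 = 0$)
$o{\left(6 - 4,-3 \right)} \left(7 + G\right) = \left(6 - 4\right) \left(7 + 0\right) = \left(6 - 4\right) 7 = 2 \cdot 7 = 14$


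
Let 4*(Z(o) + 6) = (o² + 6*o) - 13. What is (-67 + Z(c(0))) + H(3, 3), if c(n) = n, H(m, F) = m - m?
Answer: -305/4 ≈ -76.250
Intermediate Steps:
H(m, F) = 0
Z(o) = -37/4 + o²/4 + 3*o/2 (Z(o) = -6 + ((o² + 6*o) - 13)/4 = -6 + (-13 + o² + 6*o)/4 = -6 + (-13/4 + o²/4 + 3*o/2) = -37/4 + o²/4 + 3*o/2)
(-67 + Z(c(0))) + H(3, 3) = (-67 + (-37/4 + (¼)*0² + (3/2)*0)) + 0 = (-67 + (-37/4 + (¼)*0 + 0)) + 0 = (-67 + (-37/4 + 0 + 0)) + 0 = (-67 - 37/4) + 0 = -305/4 + 0 = -305/4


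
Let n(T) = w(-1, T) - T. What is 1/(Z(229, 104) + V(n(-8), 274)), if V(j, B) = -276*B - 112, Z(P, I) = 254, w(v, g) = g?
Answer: -1/75482 ≈ -1.3248e-5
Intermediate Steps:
n(T) = 0 (n(T) = T - T = 0)
V(j, B) = -112 - 276*B
1/(Z(229, 104) + V(n(-8), 274)) = 1/(254 + (-112 - 276*274)) = 1/(254 + (-112 - 75624)) = 1/(254 - 75736) = 1/(-75482) = -1/75482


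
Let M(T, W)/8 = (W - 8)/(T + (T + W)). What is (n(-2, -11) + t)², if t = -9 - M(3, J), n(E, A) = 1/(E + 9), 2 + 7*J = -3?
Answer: 1258884/67081 ≈ 18.767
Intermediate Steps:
J = -5/7 (J = -2/7 + (⅐)*(-3) = -2/7 - 3/7 = -5/7 ≈ -0.71429)
n(E, A) = 1/(9 + E)
M(T, W) = 8*(-8 + W)/(W + 2*T) (M(T, W) = 8*((W - 8)/(T + (T + W))) = 8*((-8 + W)/(W + 2*T)) = 8*(-8 + W)/(W + 2*T))
t = 155/37 (t = -9 - 8*(-8 - 5/7)/(-5/7 + 2*3) = -9 - 8*(-61)/((-5/7 + 6)*7) = -9 - 8*(-61)/(37/7*7) = -9 - 8*7*(-61)/(37*7) = -9 - 1*(-488/37) = -9 + 488/37 = 155/37 ≈ 4.1892)
(n(-2, -11) + t)² = (1/(9 - 2) + 155/37)² = (1/7 + 155/37)² = (⅐ + 155/37)² = (1122/259)² = 1258884/67081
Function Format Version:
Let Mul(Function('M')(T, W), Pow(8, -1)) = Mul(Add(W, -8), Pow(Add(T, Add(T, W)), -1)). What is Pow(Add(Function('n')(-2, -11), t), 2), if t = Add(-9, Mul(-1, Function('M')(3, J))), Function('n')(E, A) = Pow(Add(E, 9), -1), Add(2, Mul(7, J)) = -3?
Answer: Rational(1258884, 67081) ≈ 18.767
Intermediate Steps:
J = Rational(-5, 7) (J = Add(Rational(-2, 7), Mul(Rational(1, 7), -3)) = Add(Rational(-2, 7), Rational(-3, 7)) = Rational(-5, 7) ≈ -0.71429)
Function('n')(E, A) = Pow(Add(9, E), -1)
Function('M')(T, W) = Mul(8, Pow(Add(W, Mul(2, T)), -1), Add(-8, W)) (Function('M')(T, W) = Mul(8, Mul(Add(W, -8), Pow(Add(T, Add(T, W)), -1))) = Mul(8, Mul(Add(-8, W), Pow(Add(W, Mul(2, T)), -1))) = Mul(8, Mul(Pow(Add(W, Mul(2, T)), -1), Add(-8, W))) = Mul(8, Pow(Add(W, Mul(2, T)), -1), Add(-8, W)))
t = Rational(155, 37) (t = Add(-9, Mul(-1, Mul(8, Pow(Add(Rational(-5, 7), Mul(2, 3)), -1), Add(-8, Rational(-5, 7))))) = Add(-9, Mul(-1, Mul(8, Pow(Add(Rational(-5, 7), 6), -1), Rational(-61, 7)))) = Add(-9, Mul(-1, Mul(8, Pow(Rational(37, 7), -1), Rational(-61, 7)))) = Add(-9, Mul(-1, Mul(8, Rational(7, 37), Rational(-61, 7)))) = Add(-9, Mul(-1, Rational(-488, 37))) = Add(-9, Rational(488, 37)) = Rational(155, 37) ≈ 4.1892)
Pow(Add(Function('n')(-2, -11), t), 2) = Pow(Add(Pow(Add(9, -2), -1), Rational(155, 37)), 2) = Pow(Add(Pow(7, -1), Rational(155, 37)), 2) = Pow(Add(Rational(1, 7), Rational(155, 37)), 2) = Pow(Rational(1122, 259), 2) = Rational(1258884, 67081)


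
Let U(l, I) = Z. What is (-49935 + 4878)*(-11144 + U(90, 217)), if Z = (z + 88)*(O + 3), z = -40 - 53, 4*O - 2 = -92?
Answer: 995444301/2 ≈ 4.9772e+8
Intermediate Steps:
O = -45/2 (O = 1/2 + (1/4)*(-92) = 1/2 - 23 = -45/2 ≈ -22.500)
z = -93
Z = 195/2 (Z = (-93 + 88)*(-45/2 + 3) = -5*(-39/2) = 195/2 ≈ 97.500)
U(l, I) = 195/2
(-49935 + 4878)*(-11144 + U(90, 217)) = (-49935 + 4878)*(-11144 + 195/2) = -45057*(-22093/2) = 995444301/2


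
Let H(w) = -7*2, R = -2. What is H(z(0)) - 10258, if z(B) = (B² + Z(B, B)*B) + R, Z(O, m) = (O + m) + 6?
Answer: -10272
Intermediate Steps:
Z(O, m) = 6 + O + m
z(B) = -2 + B² + B*(6 + 2*B) (z(B) = (B² + (6 + B + B)*B) - 2 = (B² + (6 + 2*B)*B) - 2 = (B² + B*(6 + 2*B)) - 2 = -2 + B² + B*(6 + 2*B))
H(w) = -14
H(z(0)) - 10258 = -14 - 10258 = -10272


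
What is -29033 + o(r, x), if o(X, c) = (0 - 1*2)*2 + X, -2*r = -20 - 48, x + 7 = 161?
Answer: -29003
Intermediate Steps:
x = 154 (x = -7 + 161 = 154)
r = 34 (r = -(-20 - 48)/2 = -½*(-68) = 34)
o(X, c) = -4 + X (o(X, c) = (0 - 2)*2 + X = -2*2 + X = -4 + X)
-29033 + o(r, x) = -29033 + (-4 + 34) = -29033 + 30 = -29003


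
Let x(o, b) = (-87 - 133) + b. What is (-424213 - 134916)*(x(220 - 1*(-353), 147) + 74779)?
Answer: -41770291074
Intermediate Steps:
x(o, b) = -220 + b
(-424213 - 134916)*(x(220 - 1*(-353), 147) + 74779) = (-424213 - 134916)*((-220 + 147) + 74779) = -559129*(-73 + 74779) = -559129*74706 = -41770291074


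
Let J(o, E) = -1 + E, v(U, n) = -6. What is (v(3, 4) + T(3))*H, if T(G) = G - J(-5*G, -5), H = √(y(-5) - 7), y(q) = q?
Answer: 6*I*√3 ≈ 10.392*I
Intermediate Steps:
H = 2*I*√3 (H = √(-5 - 7) = √(-12) = 2*I*√3 ≈ 3.4641*I)
T(G) = 6 + G (T(G) = G - (-1 - 5) = G - 1*(-6) = G + 6 = 6 + G)
(v(3, 4) + T(3))*H = (-6 + (6 + 3))*(2*I*√3) = (-6 + 9)*(2*I*√3) = 3*(2*I*√3) = 6*I*√3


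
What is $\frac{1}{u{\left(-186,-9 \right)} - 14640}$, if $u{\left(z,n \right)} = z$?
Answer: $- \frac{1}{14826} \approx -6.7449 \cdot 10^{-5}$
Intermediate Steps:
$\frac{1}{u{\left(-186,-9 \right)} - 14640} = \frac{1}{-186 - 14640} = \frac{1}{-14826} = - \frac{1}{14826}$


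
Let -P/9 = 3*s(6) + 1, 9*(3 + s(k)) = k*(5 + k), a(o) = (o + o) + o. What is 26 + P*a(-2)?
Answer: 782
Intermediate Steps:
a(o) = 3*o (a(o) = 2*o + o = 3*o)
s(k) = -3 + k*(5 + k)/9 (s(k) = -3 + (k*(5 + k))/9 = -3 + k*(5 + k)/9)
P = -126 (P = -9*(3*(-3 + (⅑)*6² + (5/9)*6) + 1) = -9*(3*(-3 + (⅑)*36 + 10/3) + 1) = -9*(3*(-3 + 4 + 10/3) + 1) = -9*(3*(13/3) + 1) = -9*(13 + 1) = -9*14 = -126)
26 + P*a(-2) = 26 - 378*(-2) = 26 - 126*(-6) = 26 + 756 = 782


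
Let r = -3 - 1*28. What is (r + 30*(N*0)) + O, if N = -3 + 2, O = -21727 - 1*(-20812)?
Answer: -946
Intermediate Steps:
O = -915 (O = -21727 + 20812 = -915)
N = -1
r = -31 (r = -3 - 28 = -31)
(r + 30*(N*0)) + O = (-31 + 30*(-1*0)) - 915 = (-31 + 30*0) - 915 = (-31 + 0) - 915 = -31 - 915 = -946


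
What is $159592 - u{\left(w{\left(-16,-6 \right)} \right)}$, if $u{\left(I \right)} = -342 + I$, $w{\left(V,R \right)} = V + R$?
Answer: $159956$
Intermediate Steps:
$w{\left(V,R \right)} = R + V$
$159592 - u{\left(w{\left(-16,-6 \right)} \right)} = 159592 - \left(-342 - 22\right) = 159592 - -364 = 159592 + 364 = 159956$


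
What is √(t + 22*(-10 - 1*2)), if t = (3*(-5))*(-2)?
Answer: 3*I*√26 ≈ 15.297*I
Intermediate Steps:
t = 30 (t = -15*(-2) = 30)
√(t + 22*(-10 - 1*2)) = √(30 + 22*(-10 - 1*2)) = √(30 + 22*(-10 - 2)) = √(30 + 22*(-12)) = √(30 - 264) = √(-234) = 3*I*√26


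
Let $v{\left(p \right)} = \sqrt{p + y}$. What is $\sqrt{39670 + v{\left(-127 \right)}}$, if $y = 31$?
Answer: $\sqrt{39670 + 4 i \sqrt{6}} \approx 199.17 + 0.025 i$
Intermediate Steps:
$v{\left(p \right)} = \sqrt{31 + p}$ ($v{\left(p \right)} = \sqrt{p + 31} = \sqrt{31 + p}$)
$\sqrt{39670 + v{\left(-127 \right)}} = \sqrt{39670 + \sqrt{31 - 127}} = \sqrt{39670 + \sqrt{-96}} = \sqrt{39670 + 4 i \sqrt{6}}$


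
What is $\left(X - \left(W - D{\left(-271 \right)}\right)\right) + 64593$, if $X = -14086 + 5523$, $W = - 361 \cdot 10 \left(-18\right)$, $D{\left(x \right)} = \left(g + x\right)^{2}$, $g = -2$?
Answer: $65579$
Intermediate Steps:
$D{\left(x \right)} = \left(-2 + x\right)^{2}$
$W = 64980$ ($W = \left(-361\right) \left(-180\right) = 64980$)
$X = -8563$
$\left(X - \left(W - D{\left(-271 \right)}\right)\right) + 64593 = \left(-8563 + \left(\left(-2 - 271\right)^{2} - 64980\right)\right) + 64593 = \left(-8563 - \left(64980 - \left(-273\right)^{2}\right)\right) + 64593 = \left(-8563 + \left(74529 - 64980\right)\right) + 64593 = \left(-8563 + 9549\right) + 64593 = 986 + 64593 = 65579$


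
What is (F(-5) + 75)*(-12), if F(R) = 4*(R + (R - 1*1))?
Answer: -372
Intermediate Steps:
F(R) = -4 + 8*R (F(R) = 4*(R + (R - 1)) = 4*(R + (-1 + R)) = 4*(-1 + 2*R) = -4 + 8*R)
(F(-5) + 75)*(-12) = ((-4 + 8*(-5)) + 75)*(-12) = ((-4 - 40) + 75)*(-12) = (-44 + 75)*(-12) = 31*(-12) = -372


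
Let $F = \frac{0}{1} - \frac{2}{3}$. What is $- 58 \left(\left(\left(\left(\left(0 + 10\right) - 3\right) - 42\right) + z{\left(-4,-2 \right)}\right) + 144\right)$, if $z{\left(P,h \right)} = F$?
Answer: $- \frac{18850}{3} \approx -6283.3$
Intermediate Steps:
$F = - \frac{2}{3}$ ($F = 0 \cdot 1 - \frac{2}{3} = 0 - \frac{2}{3} = - \frac{2}{3} \approx -0.66667$)
$z{\left(P,h \right)} = - \frac{2}{3}$
$- 58 \left(\left(\left(\left(\left(0 + 10\right) - 3\right) - 42\right) + z{\left(-4,-2 \right)}\right) + 144\right) = - 58 \left(\left(\left(\left(\left(0 + 10\right) - 3\right) - 42\right) - \frac{2}{3}\right) + 144\right) = - 58 \left(\left(\left(\left(10 - 3\right) - 42\right) - \frac{2}{3}\right) + 144\right) = - 58 \left(\left(\left(7 - 42\right) - \frac{2}{3}\right) + 144\right) = - 58 \left(\left(-35 - \frac{2}{3}\right) + 144\right) = - 58 \left(- \frac{107}{3} + 144\right) = \left(-58\right) \frac{325}{3} = - \frac{18850}{3}$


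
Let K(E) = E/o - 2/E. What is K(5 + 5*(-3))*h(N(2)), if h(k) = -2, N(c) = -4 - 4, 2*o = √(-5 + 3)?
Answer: -⅖ - 20*I*√2 ≈ -0.4 - 28.284*I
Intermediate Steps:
o = I*√2/2 (o = √(-5 + 3)/2 = √(-2)/2 = (I*√2)/2 = I*√2/2 ≈ 0.70711*I)
N(c) = -8
K(E) = -2/E - I*E*√2 (K(E) = E/((I*√2/2)) - 2/E = E*(-I*√2) - 2/E = -I*E*√2 - 2/E = -2/E - I*E*√2)
K(5 + 5*(-3))*h(N(2)) = (-2/(5 + 5*(-3)) - I*(5 + 5*(-3))*√2)*(-2) = (-2/(5 - 15) - I*(5 - 15)*√2)*(-2) = (-2/(-10) - 1*I*(-10)*√2)*(-2) = (-2*(-⅒) + 10*I*√2)*(-2) = (⅕ + 10*I*√2)*(-2) = -⅖ - 20*I*√2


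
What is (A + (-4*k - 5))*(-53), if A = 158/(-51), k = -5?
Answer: -32171/51 ≈ -630.80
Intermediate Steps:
A = -158/51 (A = 158*(-1/51) = -158/51 ≈ -3.0980)
(A + (-4*k - 5))*(-53) = (-158/51 + (-4*(-5) - 5))*(-53) = (-158/51 + (20 - 5))*(-53) = (-158/51 + 15)*(-53) = (607/51)*(-53) = -32171/51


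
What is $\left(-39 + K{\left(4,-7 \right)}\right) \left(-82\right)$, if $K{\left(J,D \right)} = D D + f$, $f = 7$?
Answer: $-1394$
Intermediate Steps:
$K{\left(J,D \right)} = 7 + D^{2}$ ($K{\left(J,D \right)} = D D + 7 = D^{2} + 7 = 7 + D^{2}$)
$\left(-39 + K{\left(4,-7 \right)}\right) \left(-82\right) = \left(-39 + \left(7 + \left(-7\right)^{2}\right)\right) \left(-82\right) = \left(-39 + \left(7 + 49\right)\right) \left(-82\right) = \left(-39 + 56\right) \left(-82\right) = 17 \left(-82\right) = -1394$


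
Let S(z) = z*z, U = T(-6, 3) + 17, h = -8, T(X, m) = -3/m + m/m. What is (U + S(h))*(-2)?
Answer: -162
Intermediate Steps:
T(X, m) = 1 - 3/m (T(X, m) = -3/m + 1 = 1 - 3/m)
U = 17 (U = (-3 + 3)/3 + 17 = (1/3)*0 + 17 = 0 + 17 = 17)
S(z) = z**2
(U + S(h))*(-2) = (17 + (-8)**2)*(-2) = (17 + 64)*(-2) = 81*(-2) = -162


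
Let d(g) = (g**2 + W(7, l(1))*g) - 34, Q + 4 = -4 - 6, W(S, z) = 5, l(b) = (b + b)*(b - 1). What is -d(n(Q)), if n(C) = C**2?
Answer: -39362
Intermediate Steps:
l(b) = 2*b*(-1 + b) (l(b) = (2*b)*(-1 + b) = 2*b*(-1 + b))
Q = -14 (Q = -4 + (-4 - 6) = -4 - 10 = -14)
d(g) = -34 + g**2 + 5*g (d(g) = (g**2 + 5*g) - 34 = -34 + g**2 + 5*g)
-d(n(Q)) = -(-34 + ((-14)**2)**2 + 5*(-14)**2) = -(-34 + 196**2 + 5*196) = -(-34 + 38416 + 980) = -1*39362 = -39362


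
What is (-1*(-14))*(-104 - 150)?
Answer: -3556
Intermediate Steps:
(-1*(-14))*(-104 - 150) = 14*(-254) = -3556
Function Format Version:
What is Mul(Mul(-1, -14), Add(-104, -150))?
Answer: -3556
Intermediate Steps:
Mul(Mul(-1, -14), Add(-104, -150)) = Mul(14, -254) = -3556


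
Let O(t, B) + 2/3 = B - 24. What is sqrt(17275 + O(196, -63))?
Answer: sqrt(154686)/3 ≈ 131.10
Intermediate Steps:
O(t, B) = -74/3 + B (O(t, B) = -2/3 + (B - 24) = -2/3 + (-24 + B) = -74/3 + B)
sqrt(17275 + O(196, -63)) = sqrt(17275 + (-74/3 - 63)) = sqrt(17275 - 263/3) = sqrt(51562/3) = sqrt(154686)/3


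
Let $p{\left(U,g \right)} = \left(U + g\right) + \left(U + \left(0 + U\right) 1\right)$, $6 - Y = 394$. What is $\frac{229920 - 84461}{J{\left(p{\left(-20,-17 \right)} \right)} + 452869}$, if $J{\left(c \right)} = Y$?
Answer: $\frac{145459}{452481} \approx 0.32147$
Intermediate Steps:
$Y = -388$ ($Y = 6 - 394 = -388$)
$p{\left(U,g \right)} = g + 3 U$ ($p{\left(U,g \right)} = \left(U + g\right) + \left(U + U 1\right) = \left(U + g\right) + \left(U + U\right) = \left(U + g\right) + 2 U = g + 3 U$)
$J{\left(c \right)} = -388$
$\frac{229920 - 84461}{J{\left(p{\left(-20,-17 \right)} \right)} + 452869} = \frac{229920 - 84461}{-388 + 452869} = \frac{145459}{452481}$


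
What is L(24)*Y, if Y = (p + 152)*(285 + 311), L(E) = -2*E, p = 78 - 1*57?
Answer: -4949184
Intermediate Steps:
p = 21 (p = 78 - 57 = 21)
Y = 103108 (Y = (21 + 152)*(285 + 311) = 173*596 = 103108)
L(24)*Y = -2*24*103108 = -48*103108 = -4949184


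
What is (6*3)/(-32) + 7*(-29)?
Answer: -3257/16 ≈ -203.56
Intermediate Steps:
(6*3)/(-32) + 7*(-29) = 18*(-1/32) - 203 = -9/16 - 203 = -3257/16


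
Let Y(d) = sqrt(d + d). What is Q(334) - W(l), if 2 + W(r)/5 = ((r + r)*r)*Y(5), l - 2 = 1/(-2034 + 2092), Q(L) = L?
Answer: 344 - 68445*sqrt(10)/1682 ≈ 215.32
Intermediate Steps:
l = 117/58 (l = 2 + 1/(-2034 + 2092) = 2 + 1/58 = 117/58 ≈ 2.0172)
Y(d) = sqrt(2)*sqrt(d) (Y(d) = sqrt(2*d) = sqrt(2)*sqrt(d))
W(r) = -10 + 10*sqrt(10)*r**2 (W(r) = -10 + 5*(((r + r)*r)*(sqrt(2)*sqrt(5))) = -10 + 5*(((2*r)*r)*sqrt(10)) = -10 + 5*((2*r**2)*sqrt(10)) = -10 + 5*(2*sqrt(10)*r**2) = -10 + 10*sqrt(10)*r**2)
Q(334) - W(l) = 334 - (-10 + 10*sqrt(10)*(117/58)**2) = 334 - (-10 + 10*sqrt(10)*(13689/3364)) = 334 - (-10 + 68445*sqrt(10)/1682) = 334 + (10 - 68445*sqrt(10)/1682) = 344 - 68445*sqrt(10)/1682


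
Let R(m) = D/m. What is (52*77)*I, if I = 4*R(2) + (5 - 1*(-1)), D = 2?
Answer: 40040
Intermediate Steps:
R(m) = 2/m
I = 10 (I = 4*(2/2) + (5 - 1*(-1)) = 4*(2*(½)) + (5 + 1) = 4*1 + 6 = 4 + 6 = 10)
(52*77)*I = (52*77)*10 = 4004*10 = 40040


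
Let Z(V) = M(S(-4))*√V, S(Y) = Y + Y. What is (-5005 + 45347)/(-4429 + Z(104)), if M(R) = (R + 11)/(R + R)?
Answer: -5717590976/627713195 + 484104*√26/627713195 ≈ -9.1047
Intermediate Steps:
S(Y) = 2*Y
M(R) = (11 + R)/(2*R) (M(R) = (11 + R)/((2*R)) = (11 + R)*(1/(2*R)) = (11 + R)/(2*R))
Z(V) = -3*√V/16 (Z(V) = ((11 + 2*(-4))/(2*((2*(-4)))))*√V = ((½)*(11 - 8)/(-8))*√V = ((½)*(-⅛)*3)*√V = -3*√V/16)
(-5005 + 45347)/(-4429 + Z(104)) = (-5005 + 45347)/(-4429 - 3*√26/8) = 40342/(-4429 - 3*√26/8)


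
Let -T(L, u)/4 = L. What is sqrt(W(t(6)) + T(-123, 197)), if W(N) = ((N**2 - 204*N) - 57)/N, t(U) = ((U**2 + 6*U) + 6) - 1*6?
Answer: sqrt(51726)/12 ≈ 18.953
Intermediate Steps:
T(L, u) = -4*L
t(U) = U**2 + 6*U (t(U) = (6 + U**2 + 6*U) - 6 = U**2 + 6*U)
W(N) = (-57 + N**2 - 204*N)/N
sqrt(W(t(6)) + T(-123, 197)) = sqrt((-204 + 6*(6 + 6) - 57*1/(6*(6 + 6))) - 4*(-123)) = sqrt((-204 + 6*12 - 57/(6*12)) + 492) = sqrt((-204 + 72 - 57/72) + 492) = sqrt((-204 + 72 - 57*1/72) + 492) = sqrt((-204 + 72 - 19/24) + 492) = sqrt(-3187/24 + 492) = sqrt(8621/24) = sqrt(51726)/12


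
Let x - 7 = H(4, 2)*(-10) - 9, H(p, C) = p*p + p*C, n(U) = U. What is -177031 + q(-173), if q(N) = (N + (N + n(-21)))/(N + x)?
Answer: -73467498/415 ≈ -1.7703e+5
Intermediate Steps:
H(p, C) = p² + C*p
x = -242 (x = 7 + ((4*(2 + 4))*(-10) - 9) = 7 + ((4*6)*(-10) - 9) = 7 + (24*(-10) - 9) = 7 + (-240 - 9) = 7 - 249 = -242)
q(N) = (-21 + 2*N)/(-242 + N) (q(N) = (N + (N - 21))/(N - 242) = (N + (-21 + N))/(-242 + N) = (-21 + 2*N)/(-242 + N))
-177031 + q(-173) = -177031 + (21 - 2*(-173))/(242 - 1*(-173)) = -177031 + (21 + 346)/(242 + 173) = -177031 + 367/415 = -73467498/415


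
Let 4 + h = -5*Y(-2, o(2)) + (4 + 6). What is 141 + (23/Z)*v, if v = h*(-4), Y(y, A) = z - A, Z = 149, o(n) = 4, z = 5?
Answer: 20917/149 ≈ 140.38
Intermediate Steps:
Y(y, A) = 5 - A
h = 1 (h = -4 + (-5*(5 - 1*4) + (4 + 6)) = -4 + (-5*(5 - 4) + 10) = -4 + (-5*1 + 10) = -4 + (-5 + 10) = -4 + 5 = 1)
v = -4 (v = 1*(-4) = -4)
141 + (23/Z)*v = 141 + (23/149)*(-4) = 141 - 92/149 = 20917/149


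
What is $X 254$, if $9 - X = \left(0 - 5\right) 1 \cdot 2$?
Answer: $4826$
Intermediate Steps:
$X = 19$ ($X = 9 - \left(0 - 5\right) 1 \cdot 2 = 9 - \left(-5\right) 1 \cdot 2 = 9 - \left(-5\right) 2 = 9 - -10 = 9 + 10 = 19$)
$X 254 = 19 \cdot 254 = 4826$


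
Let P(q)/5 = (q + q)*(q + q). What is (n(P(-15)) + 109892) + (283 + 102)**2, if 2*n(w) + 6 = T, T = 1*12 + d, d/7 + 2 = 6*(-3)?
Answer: 258050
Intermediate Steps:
d = -140 (d = -14 + 7*(6*(-3)) = -14 + 7*(-18) = -14 - 126 = -140)
P(q) = 20*q**2 (P(q) = 5*((q + q)*(q + q)) = 5*((2*q)*(2*q)) = 5*(4*q**2) = 20*q**2)
T = -128 (T = 1*12 - 140 = 12 - 140 = -128)
n(w) = -67 (n(w) = -3 + (1/2)*(-128) = -3 - 64 = -67)
(n(P(-15)) + 109892) + (283 + 102)**2 = (-67 + 109892) + (283 + 102)**2 = 109825 + 385**2 = 109825 + 148225 = 258050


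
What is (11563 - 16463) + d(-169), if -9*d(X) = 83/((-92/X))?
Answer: -4071227/828 ≈ -4916.9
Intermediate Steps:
d(X) = 83*X/828 (d(X) = -83/(9*((-92/X))) = -83*(-X/92)/9 = -(-83)*X/828 = 83*X/828)
(11563 - 16463) + d(-169) = (11563 - 16463) + (83/828)*(-169) = -4900 - 14027/828 = -4071227/828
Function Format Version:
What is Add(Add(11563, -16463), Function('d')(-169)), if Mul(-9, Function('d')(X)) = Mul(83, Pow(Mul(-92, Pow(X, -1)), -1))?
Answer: Rational(-4071227, 828) ≈ -4916.9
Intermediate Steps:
Function('d')(X) = Mul(Rational(83, 828), X) (Function('d')(X) = Mul(Rational(-1, 9), Mul(83, Pow(Mul(-92, Pow(X, -1)), -1))) = Mul(Rational(-1, 9), Mul(83, Mul(Rational(-1, 92), X))) = Mul(Rational(-1, 9), Mul(Rational(-83, 92), X)) = Mul(Rational(83, 828), X))
Add(Add(11563, -16463), Function('d')(-169)) = Add(Add(11563, -16463), Mul(Rational(83, 828), -169)) = Add(-4900, Rational(-14027, 828)) = Rational(-4071227, 828)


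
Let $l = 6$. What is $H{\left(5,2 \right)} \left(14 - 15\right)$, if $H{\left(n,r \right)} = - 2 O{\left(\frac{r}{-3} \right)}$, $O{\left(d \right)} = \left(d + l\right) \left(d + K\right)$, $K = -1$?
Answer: $- \frac{160}{9} \approx -17.778$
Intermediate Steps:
$O{\left(d \right)} = \left(-1 + d\right) \left(6 + d\right)$ ($O{\left(d \right)} = \left(d + 6\right) \left(d - 1\right) = \left(6 + d\right) \left(-1 + d\right) = \left(-1 + d\right) \left(6 + d\right)$)
$H{\left(n,r \right)} = 12 - \frac{2 r^{2}}{9} + \frac{10 r}{3}$ ($H{\left(n,r \right)} = - 2 \left(-6 + \left(\frac{r}{-3}\right)^{2} + 5 \frac{r}{-3}\right) = - 2 \left(-6 + \left(- \frac{r}{3}\right)^{2} + 5 \left(- \frac{r}{3}\right)\right) = - 2 \left(-6 + \frac{r^{2}}{9} - \frac{5 r}{3}\right) = - 2 \left(-6 - \frac{5 r}{3} + \frac{r^{2}}{9}\right) = 12 - \frac{2 r^{2}}{9} + \frac{10 r}{3}$)
$H{\left(5,2 \right)} \left(14 - 15\right) = \left(12 - \frac{2 \cdot 2^{2}}{9} + \frac{10}{3} \cdot 2\right) \left(14 - 15\right) = \left(12 - \frac{8}{9} + \frac{20}{3}\right) \left(-1\right) = \frac{160}{9} \left(-1\right) = - \frac{160}{9}$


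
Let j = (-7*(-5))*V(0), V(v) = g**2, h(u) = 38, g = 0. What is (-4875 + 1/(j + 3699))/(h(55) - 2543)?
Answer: 18032624/9265995 ≈ 1.9461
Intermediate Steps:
V(v) = 0 (V(v) = 0**2 = 0)
j = 0 (j = -7*(-5)*0 = 35*0 = 0)
(-4875 + 1/(j + 3699))/(h(55) - 2543) = (-4875 + 1/(0 + 3699))/(38 - 2543) = (-4875 + 1/3699)/(-2505) = (-4875 + 1/3699)*(-1/2505) = -18032624/3699*(-1/2505) = 18032624/9265995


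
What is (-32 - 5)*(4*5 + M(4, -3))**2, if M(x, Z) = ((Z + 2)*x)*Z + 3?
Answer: -45325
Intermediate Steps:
M(x, Z) = 3 + Z*x*(2 + Z) (M(x, Z) = ((2 + Z)*x)*Z + 3 = (x*(2 + Z))*Z + 3 = Z*x*(2 + Z) + 3 = 3 + Z*x*(2 + Z))
(-32 - 5)*(4*5 + M(4, -3))**2 = (-32 - 5)*(4*5 + (3 + 4*(-3)**2 + 2*(-3)*4))**2 = -37*(20 + (3 + 4*9 - 24))**2 = -37*(20 + (3 + 36 - 24))**2 = -37*(20 + 15)**2 = -37*35**2 = -37*1225 = -45325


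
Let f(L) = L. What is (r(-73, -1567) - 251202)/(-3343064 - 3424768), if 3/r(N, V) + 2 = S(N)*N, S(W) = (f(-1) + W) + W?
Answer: 898382085/24204023176 ≈ 0.037117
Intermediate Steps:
S(W) = -1 + 2*W (S(W) = (-1 + W) + W = -1 + 2*W)
r(N, V) = 3/(-2 + N*(-1 + 2*N)) (r(N, V) = 3/(-2 + (-1 + 2*N)*N) = 3/(-2 + N*(-1 + 2*N)))
(r(-73, -1567) - 251202)/(-3343064 - 3424768) = (3/(-2 - 73*(-1 + 2*(-73))) - 251202)/(-3343064 - 3424768) = (3/(-2 - 73*(-1 - 146)) - 251202)/(-6767832) = (3/(-2 - 73*(-147)) - 251202)*(-1/6767832) = (3/(-2 + 10731) - 251202)*(-1/6767832) = (3/10729 - 251202)*(-1/6767832) = -2695146255/10729*(-1/6767832) = 898382085/24204023176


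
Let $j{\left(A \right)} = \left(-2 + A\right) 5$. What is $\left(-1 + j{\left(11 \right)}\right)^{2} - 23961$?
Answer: $-22025$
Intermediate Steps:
$j{\left(A \right)} = -10 + 5 A$
$\left(-1 + j{\left(11 \right)}\right)^{2} - 23961 = \left(-1 + \left(-10 + 5 \cdot 11\right)\right)^{2} - 23961 = \left(-1 + \left(-10 + 55\right)\right)^{2} - 23961 = \left(-1 + 45\right)^{2} - 23961 = 44^{2} - 23961 = 1936 - 23961 = -22025$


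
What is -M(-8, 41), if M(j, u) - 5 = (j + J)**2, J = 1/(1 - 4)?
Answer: -670/9 ≈ -74.444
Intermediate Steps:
J = -1/3 (J = 1/(-3) = -1/3 ≈ -0.33333)
M(j, u) = 5 + (-1/3 + j)**2 (M(j, u) = 5 + (j - 1/3)**2 = 5 + (-1/3 + j)**2)
-M(-8, 41) = -(5 + (-1 + 3*(-8))**2/9) = -(5 + (-1 - 24)**2/9) = -(5 + (1/9)*(-25)**2) = -(5 + (1/9)*625) = -(5 + 625/9) = -1*670/9 = -670/9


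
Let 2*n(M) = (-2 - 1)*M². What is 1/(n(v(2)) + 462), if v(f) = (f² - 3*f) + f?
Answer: 1/462 ≈ 0.0021645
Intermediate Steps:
v(f) = f² - 2*f
n(M) = -3*M²/2 (n(M) = ((-2 - 1)*M²)/2 = (-3*M²)/2 = -3*M²/2)
1/(n(v(2)) + 462) = 1/(-3*4*(-2 + 2)²/2 + 462) = 1/(-3*(2*0)²/2 + 462) = 1/(-3/2*0² + 462) = 1/(-3/2*0 + 462) = 1/(0 + 462) = 1/462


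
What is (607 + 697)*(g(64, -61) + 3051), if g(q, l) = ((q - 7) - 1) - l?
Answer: 4131072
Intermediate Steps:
g(q, l) = -8 + q - l (g(q, l) = ((-7 + q) - 1) - l = (-8 + q) - l = -8 + q - l)
(607 + 697)*(g(64, -61) + 3051) = (607 + 697)*((-8 + 64 - 1*(-61)) + 3051) = 1304*((-8 + 64 + 61) + 3051) = 1304*(117 + 3051) = 1304*3168 = 4131072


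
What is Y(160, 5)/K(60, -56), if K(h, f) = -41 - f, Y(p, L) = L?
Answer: ⅓ ≈ 0.33333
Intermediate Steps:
Y(160, 5)/K(60, -56) = 5/(-41 - 1*(-56)) = 5/(-41 + 56) = 5/15 = 5*(1/15) = ⅓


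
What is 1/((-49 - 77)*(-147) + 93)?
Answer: 1/18615 ≈ 5.3720e-5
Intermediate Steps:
1/((-49 - 77)*(-147) + 93) = 1/(-126*(-147) + 93) = 1/(18522 + 93) = 1/18615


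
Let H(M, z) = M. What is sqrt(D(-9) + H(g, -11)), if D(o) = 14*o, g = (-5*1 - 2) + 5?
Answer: 8*I*sqrt(2) ≈ 11.314*I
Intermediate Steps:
g = -2 (g = (-5 - 2) + 5 = -7 + 5 = -2)
sqrt(D(-9) + H(g, -11)) = sqrt(14*(-9) - 2) = sqrt(-126 - 2) = sqrt(-128) = 8*I*sqrt(2)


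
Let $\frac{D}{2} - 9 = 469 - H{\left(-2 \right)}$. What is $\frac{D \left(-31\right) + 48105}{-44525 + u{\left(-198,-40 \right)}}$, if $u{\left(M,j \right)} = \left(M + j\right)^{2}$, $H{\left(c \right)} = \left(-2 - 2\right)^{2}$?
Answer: $\frac{19461}{12119} \approx 1.6058$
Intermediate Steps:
$H{\left(c \right)} = 16$ ($H{\left(c \right)} = \left(-4\right)^{2} = 16$)
$D = 924$ ($D = 18 + 2 \left(469 - 16\right) = 18 + 2 \cdot 453 = 18 + 906 = 924$)
$\frac{D \left(-31\right) + 48105}{-44525 + u{\left(-198,-40 \right)}} = \frac{924 \left(-31\right) + 48105}{-44525 + \left(-198 - 40\right)^{2}} = \frac{-28644 + 48105}{-44525 + \left(-238\right)^{2}} = \frac{19461}{-44525 + 56644} = \frac{19461}{12119}$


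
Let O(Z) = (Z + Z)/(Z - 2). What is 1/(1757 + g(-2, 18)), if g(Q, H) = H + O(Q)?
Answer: 1/1776 ≈ 0.00056306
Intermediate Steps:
O(Z) = 2*Z/(-2 + Z) (O(Z) = (2*Z)/(-2 + Z) = 2*Z/(-2 + Z))
g(Q, H) = H + 2*Q/(-2 + Q)
1/(1757 + g(-2, 18)) = 1/(1757 + (2*(-2) + 18*(-2 - 2))/(-2 - 2)) = 1/(1757 + (-4 + 18*(-4))/(-4)) = 1/(1757 - (-4 - 72)/4) = 1/(1757 - ¼*(-76)) = 1/(1757 + 19) = 1/1776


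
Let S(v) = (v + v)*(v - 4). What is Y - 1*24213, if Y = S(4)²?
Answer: -24213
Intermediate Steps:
S(v) = 2*v*(-4 + v) (S(v) = (2*v)*(-4 + v) = 2*v*(-4 + v))
Y = 0 (Y = (2*4*(-4 + 4))² = (2*4*0)² = 0² = 0)
Y - 1*24213 = 0 - 1*24213 = 0 - 24213 = -24213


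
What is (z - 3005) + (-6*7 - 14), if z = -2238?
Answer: -5299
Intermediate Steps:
(z - 3005) + (-6*7 - 14) = (-2238 - 3005) + (-6*7 - 14) = -5243 + (-42 - 14) = -5243 - 56 = -5299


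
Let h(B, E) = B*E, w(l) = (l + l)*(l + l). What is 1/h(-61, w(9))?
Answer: -1/19764 ≈ -5.0597e-5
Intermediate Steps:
w(l) = 4*l**2 (w(l) = (2*l)*(2*l) = 4*l**2)
1/h(-61, w(9)) = 1/(-244*9**2) = 1/(-244*81) = 1/(-61*324) = 1/(-19764) = -1/19764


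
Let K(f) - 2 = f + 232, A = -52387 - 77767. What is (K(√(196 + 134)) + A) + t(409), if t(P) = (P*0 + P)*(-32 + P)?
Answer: 24273 + √330 ≈ 24291.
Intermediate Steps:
t(P) = P*(-32 + P) (t(P) = (0 + P)*(-32 + P) = P*(-32 + P))
A = -130154
K(f) = 234 + f (K(f) = 2 + (f + 232) = 2 + (232 + f) = 234 + f)
(K(√(196 + 134)) + A) + t(409) = ((234 + √(196 + 134)) - 130154) + 409*(-32 + 409) = ((234 + √330) - 130154) + 409*377 = (-129920 + √330) + 154193 = 24273 + √330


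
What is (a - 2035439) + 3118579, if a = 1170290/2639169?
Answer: 2858590680950/2639169 ≈ 1.0831e+6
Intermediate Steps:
a = 1170290/2639169 (a = 1170290*(1/2639169) = 1170290/2639169 ≈ 0.44343)
(a - 2035439) + 3118579 = (1170290/2639169 - 2035439) + 3118579 = -5371866339901/2639169 + 3118579 = 2858590680950/2639169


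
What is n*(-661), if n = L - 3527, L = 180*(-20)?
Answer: 4710947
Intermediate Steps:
L = -3600
n = -7127 (n = -3600 - 3527 = -7127)
n*(-661) = -7127*(-661) = 4710947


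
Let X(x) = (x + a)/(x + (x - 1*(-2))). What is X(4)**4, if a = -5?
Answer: 1/10000 ≈ 0.00010000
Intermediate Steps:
X(x) = (-5 + x)/(2 + 2*x) (X(x) = (x - 5)/(x + (x - 1*(-2))) = (-5 + x)/(x + (x + 2)) = (-5 + x)/(x + (2 + x)) = (-5 + x)/(2 + 2*x))
X(4)**4 = ((-5 + 4)/(2*(1 + 4)))**4 = ((1/2)*(-1)/5)**4 = ((1/2)*(1/5)*(-1))**4 = (-1/10)**4 = 1/10000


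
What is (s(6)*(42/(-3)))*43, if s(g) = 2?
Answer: -1204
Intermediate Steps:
(s(6)*(42/(-3)))*43 = (2*(42/(-3)))*43 = (2*(42*(-1/3)))*43 = (2*(-14))*43 = -28*43 = -1204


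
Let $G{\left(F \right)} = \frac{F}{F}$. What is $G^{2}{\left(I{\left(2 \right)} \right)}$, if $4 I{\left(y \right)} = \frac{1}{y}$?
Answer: $1$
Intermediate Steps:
$I{\left(y \right)} = \frac{1}{4 y}$
$G{\left(F \right)} = 1$
$G^{2}{\left(I{\left(2 \right)} \right)} = 1^{2} = 1$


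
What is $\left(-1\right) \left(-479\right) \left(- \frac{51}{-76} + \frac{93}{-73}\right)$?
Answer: $- \frac{1602255}{5548} \approx -288.8$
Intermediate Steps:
$\left(-1\right) \left(-479\right) \left(- \frac{51}{-76} + \frac{93}{-73}\right) = 479 \left(\left(-51\right) \left(- \frac{1}{76}\right) + 93 \left(- \frac{1}{73}\right)\right) = 479 \left(\frac{51}{76} - \frac{93}{73}\right) = 479 \left(- \frac{3345}{5548}\right) = - \frac{1602255}{5548}$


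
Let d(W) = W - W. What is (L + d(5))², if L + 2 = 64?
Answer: 3844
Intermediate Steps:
L = 62 (L = -2 + 64 = 62)
d(W) = 0
(L + d(5))² = (62 + 0)² = 62² = 3844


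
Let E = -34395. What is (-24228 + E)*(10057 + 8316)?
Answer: -1077080379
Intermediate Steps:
(-24228 + E)*(10057 + 8316) = (-24228 - 34395)*(10057 + 8316) = -58623*18373 = -1077080379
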